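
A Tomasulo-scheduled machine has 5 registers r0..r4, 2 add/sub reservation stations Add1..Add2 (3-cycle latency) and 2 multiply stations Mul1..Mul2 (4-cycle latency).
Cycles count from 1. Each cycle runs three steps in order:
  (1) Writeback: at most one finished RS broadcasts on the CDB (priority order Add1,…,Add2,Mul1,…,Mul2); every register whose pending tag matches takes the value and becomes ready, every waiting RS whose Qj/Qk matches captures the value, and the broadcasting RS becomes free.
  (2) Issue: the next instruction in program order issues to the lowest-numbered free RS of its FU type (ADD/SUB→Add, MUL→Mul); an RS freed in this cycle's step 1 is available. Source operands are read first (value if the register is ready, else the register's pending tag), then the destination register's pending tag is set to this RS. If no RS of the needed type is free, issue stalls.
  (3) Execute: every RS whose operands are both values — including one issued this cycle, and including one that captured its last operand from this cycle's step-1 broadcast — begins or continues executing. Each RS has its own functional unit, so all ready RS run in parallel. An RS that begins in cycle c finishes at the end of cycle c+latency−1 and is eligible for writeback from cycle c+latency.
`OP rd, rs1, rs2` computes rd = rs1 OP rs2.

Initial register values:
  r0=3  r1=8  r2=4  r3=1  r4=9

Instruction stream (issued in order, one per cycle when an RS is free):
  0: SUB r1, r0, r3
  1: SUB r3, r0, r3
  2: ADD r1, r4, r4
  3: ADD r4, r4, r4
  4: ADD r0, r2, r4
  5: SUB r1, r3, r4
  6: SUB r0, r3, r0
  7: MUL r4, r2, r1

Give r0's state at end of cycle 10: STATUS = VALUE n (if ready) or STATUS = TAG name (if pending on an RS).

c1: issue SUB r1<-Add1 | r0:3,r1:Add1,r2:4,r3:1,r4:9
c2: issue SUB r3<-Add2 | r0:3,r1:Add1,r2:4,r3:Add2,r4:9
c3: stall | r0:3,r1:Add1,r2:4,r3:Add2,r4:9
c4: CDB Add1=2; issue ADD r1<-Add1 | r0:3,r1:Add1,r2:4,r3:Add2,r4:9
c5: CDB Add2=2; issue ADD r4<-Add2 | r0:3,r1:Add1,r2:4,r3:2,r4:Add2
c6: stall | r0:3,r1:Add1,r2:4,r3:2,r4:Add2
c7: CDB Add1=18; issue ADD r0<-Add1 | r0:Add1,r1:18,r2:4,r3:2,r4:Add2
c8: CDB Add2=18; issue SUB r1<-Add2 | r0:Add1,r1:Add2,r2:4,r3:2,r4:18
c9: stall | r0:Add1,r1:Add2,r2:4,r3:2,r4:18
c10: stall | r0:Add1,r1:Add2,r2:4,r3:2,r4:18

STATUS = TAG Add1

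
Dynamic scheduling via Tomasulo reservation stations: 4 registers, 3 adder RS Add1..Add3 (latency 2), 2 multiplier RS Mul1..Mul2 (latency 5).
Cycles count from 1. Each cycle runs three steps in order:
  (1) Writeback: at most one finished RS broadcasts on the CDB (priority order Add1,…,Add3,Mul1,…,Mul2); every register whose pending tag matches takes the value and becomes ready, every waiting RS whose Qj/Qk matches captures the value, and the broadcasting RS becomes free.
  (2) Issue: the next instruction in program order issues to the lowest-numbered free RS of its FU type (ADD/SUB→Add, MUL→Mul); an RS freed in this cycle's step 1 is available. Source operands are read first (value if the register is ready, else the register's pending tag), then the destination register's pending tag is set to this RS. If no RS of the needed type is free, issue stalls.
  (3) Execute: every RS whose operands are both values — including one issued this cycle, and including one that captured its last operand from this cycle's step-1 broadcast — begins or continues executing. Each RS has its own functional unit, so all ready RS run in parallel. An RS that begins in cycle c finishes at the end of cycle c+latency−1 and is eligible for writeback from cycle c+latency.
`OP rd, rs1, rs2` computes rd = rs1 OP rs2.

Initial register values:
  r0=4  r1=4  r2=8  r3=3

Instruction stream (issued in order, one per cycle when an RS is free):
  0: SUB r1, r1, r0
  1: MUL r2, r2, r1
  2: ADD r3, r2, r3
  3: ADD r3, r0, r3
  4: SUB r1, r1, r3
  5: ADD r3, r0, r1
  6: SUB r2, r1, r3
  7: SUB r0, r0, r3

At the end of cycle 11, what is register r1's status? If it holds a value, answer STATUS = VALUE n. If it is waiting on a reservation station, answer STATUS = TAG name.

  c1: issue SUB r1<-Add1  regs: r0:4,r1:Add1,r2:8,r3:3
  c2: issue MUL r2<-Mul1  regs: r0:4,r1:Add1,r2:Mul1,r3:3
  c3: CDB Add1=0; issue ADD r3<-Add1  regs: r0:4,r1:0,r2:Mul1,r3:Add1
  c4: issue ADD r3<-Add2  regs: r0:4,r1:0,r2:Mul1,r3:Add2
  c5: issue SUB r1<-Add3  regs: r0:4,r1:Add3,r2:Mul1,r3:Add2
  c6: stall  regs: r0:4,r1:Add3,r2:Mul1,r3:Add2
  c7: stall  regs: r0:4,r1:Add3,r2:Mul1,r3:Add2
  c8: CDB Mul1=0; stall  regs: r0:4,r1:Add3,r2:0,r3:Add2
  c9: stall  regs: r0:4,r1:Add3,r2:0,r3:Add2
  c10: CDB Add1=3; issue ADD r3<-Add1  regs: r0:4,r1:Add3,r2:0,r3:Add1
  c11: stall  regs: r0:4,r1:Add3,r2:0,r3:Add1

STATUS = TAG Add3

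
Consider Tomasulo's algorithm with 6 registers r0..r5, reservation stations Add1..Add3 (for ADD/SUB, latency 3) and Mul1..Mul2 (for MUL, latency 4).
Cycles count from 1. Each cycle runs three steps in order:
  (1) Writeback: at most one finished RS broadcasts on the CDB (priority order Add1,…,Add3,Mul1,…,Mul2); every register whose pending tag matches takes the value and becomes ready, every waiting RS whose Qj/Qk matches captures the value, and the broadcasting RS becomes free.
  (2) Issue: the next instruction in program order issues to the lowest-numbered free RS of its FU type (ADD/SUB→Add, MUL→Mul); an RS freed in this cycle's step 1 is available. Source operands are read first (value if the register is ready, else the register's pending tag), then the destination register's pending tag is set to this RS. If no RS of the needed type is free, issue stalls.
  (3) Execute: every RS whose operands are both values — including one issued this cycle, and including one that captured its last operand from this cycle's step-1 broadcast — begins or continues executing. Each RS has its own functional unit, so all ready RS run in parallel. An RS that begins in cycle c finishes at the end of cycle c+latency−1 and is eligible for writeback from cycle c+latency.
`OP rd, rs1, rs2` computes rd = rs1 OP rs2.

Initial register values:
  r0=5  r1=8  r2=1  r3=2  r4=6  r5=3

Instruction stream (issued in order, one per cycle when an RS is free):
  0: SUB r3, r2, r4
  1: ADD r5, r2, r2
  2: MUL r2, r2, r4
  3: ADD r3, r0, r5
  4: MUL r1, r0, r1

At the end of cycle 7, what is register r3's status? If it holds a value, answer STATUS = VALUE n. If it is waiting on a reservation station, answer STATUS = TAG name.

c1: issue SUB r3<-Add1 | r0:5,r1:8,r2:1,r3:Add1,r4:6,r5:3
c2: issue ADD r5<-Add2 | r0:5,r1:8,r2:1,r3:Add1,r4:6,r5:Add2
c3: issue MUL r2<-Mul1 | r0:5,r1:8,r2:Mul1,r3:Add1,r4:6,r5:Add2
c4: CDB Add1=-5; issue ADD r3<-Add1 | r0:5,r1:8,r2:Mul1,r3:Add1,r4:6,r5:Add2
c5: CDB Add2=2; issue MUL r1<-Mul2 | r0:5,r1:Mul2,r2:Mul1,r3:Add1,r4:6,r5:2
c6: - | r0:5,r1:Mul2,r2:Mul1,r3:Add1,r4:6,r5:2
c7: CDB Mul1=6 | r0:5,r1:Mul2,r2:6,r3:Add1,r4:6,r5:2

STATUS = TAG Add1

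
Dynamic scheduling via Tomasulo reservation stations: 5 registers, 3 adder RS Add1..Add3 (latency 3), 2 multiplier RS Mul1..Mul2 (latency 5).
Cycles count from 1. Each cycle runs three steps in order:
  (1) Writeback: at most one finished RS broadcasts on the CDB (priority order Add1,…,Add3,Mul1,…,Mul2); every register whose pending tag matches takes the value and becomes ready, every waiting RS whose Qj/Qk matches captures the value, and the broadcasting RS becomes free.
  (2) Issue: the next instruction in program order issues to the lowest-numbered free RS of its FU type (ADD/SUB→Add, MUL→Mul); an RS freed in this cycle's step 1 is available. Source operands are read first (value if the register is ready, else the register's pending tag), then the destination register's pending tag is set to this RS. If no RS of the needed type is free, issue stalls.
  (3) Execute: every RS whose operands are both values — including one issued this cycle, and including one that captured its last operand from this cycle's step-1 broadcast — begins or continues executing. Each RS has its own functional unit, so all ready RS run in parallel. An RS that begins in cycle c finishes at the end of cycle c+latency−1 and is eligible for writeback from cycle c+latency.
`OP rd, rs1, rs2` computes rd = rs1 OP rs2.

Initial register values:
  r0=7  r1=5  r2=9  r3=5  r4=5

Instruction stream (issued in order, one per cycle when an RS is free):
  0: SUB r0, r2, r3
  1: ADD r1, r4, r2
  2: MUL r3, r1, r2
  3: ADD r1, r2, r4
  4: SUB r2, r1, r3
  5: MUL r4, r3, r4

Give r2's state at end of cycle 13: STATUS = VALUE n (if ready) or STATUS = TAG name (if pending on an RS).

STATUS = VALUE -112

  c1: issue SUB r0<-Add1  regs: r0:Add1,r1:5,r2:9,r3:5,r4:5
  c2: issue ADD r1<-Add2  regs: r0:Add1,r1:Add2,r2:9,r3:5,r4:5
  c3: issue MUL r3<-Mul1  regs: r0:Add1,r1:Add2,r2:9,r3:Mul1,r4:5
  c4: CDB Add1=4; issue ADD r1<-Add1  regs: r0:4,r1:Add1,r2:9,r3:Mul1,r4:5
  c5: CDB Add2=14; issue SUB r2<-Add2  regs: r0:4,r1:Add1,r2:Add2,r3:Mul1,r4:5
  c6: issue MUL r4<-Mul2  regs: r0:4,r1:Add1,r2:Add2,r3:Mul1,r4:Mul2
  c7: CDB Add1=14  regs: r0:4,r1:14,r2:Add2,r3:Mul1,r4:Mul2
  c8: -  regs: r0:4,r1:14,r2:Add2,r3:Mul1,r4:Mul2
  c9: -  regs: r0:4,r1:14,r2:Add2,r3:Mul1,r4:Mul2
  c10: CDB Mul1=126  regs: r0:4,r1:14,r2:Add2,r3:126,r4:Mul2
  c11: -  regs: r0:4,r1:14,r2:Add2,r3:126,r4:Mul2
  c12: -  regs: r0:4,r1:14,r2:Add2,r3:126,r4:Mul2
  c13: CDB Add2=-112  regs: r0:4,r1:14,r2:-112,r3:126,r4:Mul2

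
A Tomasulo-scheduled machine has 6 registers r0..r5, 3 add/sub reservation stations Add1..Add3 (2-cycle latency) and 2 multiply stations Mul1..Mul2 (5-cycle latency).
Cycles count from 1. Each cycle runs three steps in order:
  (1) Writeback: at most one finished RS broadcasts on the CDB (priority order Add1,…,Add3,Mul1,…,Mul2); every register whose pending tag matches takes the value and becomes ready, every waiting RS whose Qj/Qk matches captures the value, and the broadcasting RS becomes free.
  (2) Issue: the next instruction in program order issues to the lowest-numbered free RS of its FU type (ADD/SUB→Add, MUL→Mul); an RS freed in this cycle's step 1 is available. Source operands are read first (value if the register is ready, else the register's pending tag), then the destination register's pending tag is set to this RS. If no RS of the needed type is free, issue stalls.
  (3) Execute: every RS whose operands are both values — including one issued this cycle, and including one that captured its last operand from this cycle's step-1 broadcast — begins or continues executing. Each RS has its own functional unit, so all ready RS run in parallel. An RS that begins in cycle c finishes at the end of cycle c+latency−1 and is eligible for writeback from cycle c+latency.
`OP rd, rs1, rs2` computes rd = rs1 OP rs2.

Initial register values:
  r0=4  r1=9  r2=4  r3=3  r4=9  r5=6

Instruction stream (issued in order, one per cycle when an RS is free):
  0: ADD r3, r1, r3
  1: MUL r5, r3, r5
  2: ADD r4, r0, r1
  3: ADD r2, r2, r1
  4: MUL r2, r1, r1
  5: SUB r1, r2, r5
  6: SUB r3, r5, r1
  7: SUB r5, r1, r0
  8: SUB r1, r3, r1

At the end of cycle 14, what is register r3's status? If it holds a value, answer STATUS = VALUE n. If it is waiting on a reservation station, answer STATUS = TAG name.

  c1: issue ADD r3<-Add1  regs: r0:4,r1:9,r2:4,r3:Add1,r4:9,r5:6
  c2: issue MUL r5<-Mul1  regs: r0:4,r1:9,r2:4,r3:Add1,r4:9,r5:Mul1
  c3: CDB Add1=12; issue ADD r4<-Add1  regs: r0:4,r1:9,r2:4,r3:12,r4:Add1,r5:Mul1
  c4: issue ADD r2<-Add2  regs: r0:4,r1:9,r2:Add2,r3:12,r4:Add1,r5:Mul1
  c5: CDB Add1=13; issue MUL r2<-Mul2  regs: r0:4,r1:9,r2:Mul2,r3:12,r4:13,r5:Mul1
  c6: CDB Add2=13; issue SUB r1<-Add1  regs: r0:4,r1:Add1,r2:Mul2,r3:12,r4:13,r5:Mul1
  c7: issue SUB r3<-Add2  regs: r0:4,r1:Add1,r2:Mul2,r3:Add2,r4:13,r5:Mul1
  c8: CDB Mul1=72; issue SUB r5<-Add3  regs: r0:4,r1:Add1,r2:Mul2,r3:Add2,r4:13,r5:Add3
  c9: stall  regs: r0:4,r1:Add1,r2:Mul2,r3:Add2,r4:13,r5:Add3
  c10: CDB Mul2=81; stall  regs: r0:4,r1:Add1,r2:81,r3:Add2,r4:13,r5:Add3
  c11: stall  regs: r0:4,r1:Add1,r2:81,r3:Add2,r4:13,r5:Add3
  c12: CDB Add1=9; issue SUB r1<-Add1  regs: r0:4,r1:Add1,r2:81,r3:Add2,r4:13,r5:Add3
  c13: -  regs: r0:4,r1:Add1,r2:81,r3:Add2,r4:13,r5:Add3
  c14: CDB Add2=63  regs: r0:4,r1:Add1,r2:81,r3:63,r4:13,r5:Add3

STATUS = VALUE 63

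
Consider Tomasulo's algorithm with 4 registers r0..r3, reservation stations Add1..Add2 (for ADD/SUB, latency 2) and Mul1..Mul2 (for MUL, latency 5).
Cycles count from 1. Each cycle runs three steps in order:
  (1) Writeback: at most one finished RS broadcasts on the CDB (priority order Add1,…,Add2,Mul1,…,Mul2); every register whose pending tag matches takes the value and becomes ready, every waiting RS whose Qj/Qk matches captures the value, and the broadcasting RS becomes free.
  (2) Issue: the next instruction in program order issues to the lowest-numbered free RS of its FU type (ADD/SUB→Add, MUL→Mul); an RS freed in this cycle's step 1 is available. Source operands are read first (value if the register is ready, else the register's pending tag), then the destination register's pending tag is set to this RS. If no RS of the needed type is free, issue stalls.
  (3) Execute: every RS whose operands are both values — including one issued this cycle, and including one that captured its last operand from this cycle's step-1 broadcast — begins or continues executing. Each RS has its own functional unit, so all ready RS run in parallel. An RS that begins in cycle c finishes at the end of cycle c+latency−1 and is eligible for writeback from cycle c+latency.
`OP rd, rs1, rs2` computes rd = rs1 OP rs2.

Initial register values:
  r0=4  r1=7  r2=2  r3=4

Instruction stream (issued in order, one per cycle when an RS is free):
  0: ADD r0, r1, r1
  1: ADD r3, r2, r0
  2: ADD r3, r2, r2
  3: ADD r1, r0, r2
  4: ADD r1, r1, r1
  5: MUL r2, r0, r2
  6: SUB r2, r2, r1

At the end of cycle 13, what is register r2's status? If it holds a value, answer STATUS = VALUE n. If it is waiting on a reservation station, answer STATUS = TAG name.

STATUS = TAG Add1

  c1: issue ADD r0<-Add1  regs: r0:Add1,r1:7,r2:2,r3:4
  c2: issue ADD r3<-Add2  regs: r0:Add1,r1:7,r2:2,r3:Add2
  c3: CDB Add1=14; issue ADD r3<-Add1  regs: r0:14,r1:7,r2:2,r3:Add1
  c4: stall  regs: r0:14,r1:7,r2:2,r3:Add1
  c5: CDB Add1=4; issue ADD r1<-Add1  regs: r0:14,r1:Add1,r2:2,r3:4
  c6: CDB Add2=16; issue ADD r1<-Add2  regs: r0:14,r1:Add2,r2:2,r3:4
  c7: CDB Add1=16; issue MUL r2<-Mul1  regs: r0:14,r1:Add2,r2:Mul1,r3:4
  c8: issue SUB r2<-Add1  regs: r0:14,r1:Add2,r2:Add1,r3:4
  c9: CDB Add2=32  regs: r0:14,r1:32,r2:Add1,r3:4
  c10: -  regs: r0:14,r1:32,r2:Add1,r3:4
  c11: -  regs: r0:14,r1:32,r2:Add1,r3:4
  c12: CDB Mul1=28  regs: r0:14,r1:32,r2:Add1,r3:4
  c13: -  regs: r0:14,r1:32,r2:Add1,r3:4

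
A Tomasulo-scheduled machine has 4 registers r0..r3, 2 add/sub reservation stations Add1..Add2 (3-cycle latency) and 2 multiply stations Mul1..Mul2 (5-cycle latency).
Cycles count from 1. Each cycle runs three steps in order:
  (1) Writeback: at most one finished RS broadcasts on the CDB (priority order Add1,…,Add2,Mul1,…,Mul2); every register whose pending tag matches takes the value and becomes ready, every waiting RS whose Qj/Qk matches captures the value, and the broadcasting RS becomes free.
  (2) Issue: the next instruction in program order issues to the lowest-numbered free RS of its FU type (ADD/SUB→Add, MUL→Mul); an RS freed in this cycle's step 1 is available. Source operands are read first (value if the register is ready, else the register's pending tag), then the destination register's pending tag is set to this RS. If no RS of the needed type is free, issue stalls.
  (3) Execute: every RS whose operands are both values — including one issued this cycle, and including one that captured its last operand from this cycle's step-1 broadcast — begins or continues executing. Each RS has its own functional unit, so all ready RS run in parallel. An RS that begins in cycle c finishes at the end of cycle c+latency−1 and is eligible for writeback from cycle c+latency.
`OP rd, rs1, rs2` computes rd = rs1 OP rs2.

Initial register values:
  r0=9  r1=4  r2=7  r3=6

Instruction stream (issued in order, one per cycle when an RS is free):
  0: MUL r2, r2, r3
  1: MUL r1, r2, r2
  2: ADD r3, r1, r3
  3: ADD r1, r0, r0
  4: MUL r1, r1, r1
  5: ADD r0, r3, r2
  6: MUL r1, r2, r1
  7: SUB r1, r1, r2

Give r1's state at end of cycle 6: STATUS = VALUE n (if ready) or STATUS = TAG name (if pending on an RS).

STATUS = TAG Mul1

  c1: issue MUL r2<-Mul1  regs: r0:9,r1:4,r2:Mul1,r3:6
  c2: issue MUL r1<-Mul2  regs: r0:9,r1:Mul2,r2:Mul1,r3:6
  c3: issue ADD r3<-Add1  regs: r0:9,r1:Mul2,r2:Mul1,r3:Add1
  c4: issue ADD r1<-Add2  regs: r0:9,r1:Add2,r2:Mul1,r3:Add1
  c5: stall  regs: r0:9,r1:Add2,r2:Mul1,r3:Add1
  c6: CDB Mul1=42; issue MUL r1<-Mul1  regs: r0:9,r1:Mul1,r2:42,r3:Add1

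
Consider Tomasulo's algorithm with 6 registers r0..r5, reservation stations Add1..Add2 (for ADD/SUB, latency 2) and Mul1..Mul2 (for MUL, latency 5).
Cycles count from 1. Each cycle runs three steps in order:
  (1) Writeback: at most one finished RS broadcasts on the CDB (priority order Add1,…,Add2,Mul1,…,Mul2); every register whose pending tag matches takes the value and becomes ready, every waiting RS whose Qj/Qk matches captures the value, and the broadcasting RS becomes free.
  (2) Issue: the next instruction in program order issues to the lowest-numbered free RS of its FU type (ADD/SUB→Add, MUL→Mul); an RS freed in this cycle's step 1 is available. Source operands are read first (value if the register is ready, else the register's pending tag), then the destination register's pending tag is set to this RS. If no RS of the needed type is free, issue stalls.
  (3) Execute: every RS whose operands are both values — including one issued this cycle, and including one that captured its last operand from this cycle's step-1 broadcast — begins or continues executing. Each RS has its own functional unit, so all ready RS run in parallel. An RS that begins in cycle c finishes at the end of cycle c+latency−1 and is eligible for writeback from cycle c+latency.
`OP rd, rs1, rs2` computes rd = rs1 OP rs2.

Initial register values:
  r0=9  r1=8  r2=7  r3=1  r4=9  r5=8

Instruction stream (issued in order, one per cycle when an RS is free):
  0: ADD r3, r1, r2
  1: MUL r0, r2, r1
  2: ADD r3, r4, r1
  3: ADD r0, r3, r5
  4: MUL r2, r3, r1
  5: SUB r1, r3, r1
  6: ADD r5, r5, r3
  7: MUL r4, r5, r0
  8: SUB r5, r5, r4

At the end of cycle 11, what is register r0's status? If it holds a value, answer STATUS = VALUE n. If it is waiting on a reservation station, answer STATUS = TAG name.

STATUS = VALUE 25

  c1: issue ADD r3<-Add1  regs: r0:9,r1:8,r2:7,r3:Add1,r4:9,r5:8
  c2: issue MUL r0<-Mul1  regs: r0:Mul1,r1:8,r2:7,r3:Add1,r4:9,r5:8
  c3: CDB Add1=15; issue ADD r3<-Add1  regs: r0:Mul1,r1:8,r2:7,r3:Add1,r4:9,r5:8
  c4: issue ADD r0<-Add2  regs: r0:Add2,r1:8,r2:7,r3:Add1,r4:9,r5:8
  c5: CDB Add1=17; issue MUL r2<-Mul2  regs: r0:Add2,r1:8,r2:Mul2,r3:17,r4:9,r5:8
  c6: issue SUB r1<-Add1  regs: r0:Add2,r1:Add1,r2:Mul2,r3:17,r4:9,r5:8
  c7: CDB Add2=25; issue ADD r5<-Add2  regs: r0:25,r1:Add1,r2:Mul2,r3:17,r4:9,r5:Add2
  c8: CDB Add1=9; stall  regs: r0:25,r1:9,r2:Mul2,r3:17,r4:9,r5:Add2
  c9: CDB Add2=25; stall  regs: r0:25,r1:9,r2:Mul2,r3:17,r4:9,r5:25
  c10: CDB Mul1=56; issue MUL r4<-Mul1  regs: r0:25,r1:9,r2:Mul2,r3:17,r4:Mul1,r5:25
  c11: CDB Mul2=136; issue SUB r5<-Add1  regs: r0:25,r1:9,r2:136,r3:17,r4:Mul1,r5:Add1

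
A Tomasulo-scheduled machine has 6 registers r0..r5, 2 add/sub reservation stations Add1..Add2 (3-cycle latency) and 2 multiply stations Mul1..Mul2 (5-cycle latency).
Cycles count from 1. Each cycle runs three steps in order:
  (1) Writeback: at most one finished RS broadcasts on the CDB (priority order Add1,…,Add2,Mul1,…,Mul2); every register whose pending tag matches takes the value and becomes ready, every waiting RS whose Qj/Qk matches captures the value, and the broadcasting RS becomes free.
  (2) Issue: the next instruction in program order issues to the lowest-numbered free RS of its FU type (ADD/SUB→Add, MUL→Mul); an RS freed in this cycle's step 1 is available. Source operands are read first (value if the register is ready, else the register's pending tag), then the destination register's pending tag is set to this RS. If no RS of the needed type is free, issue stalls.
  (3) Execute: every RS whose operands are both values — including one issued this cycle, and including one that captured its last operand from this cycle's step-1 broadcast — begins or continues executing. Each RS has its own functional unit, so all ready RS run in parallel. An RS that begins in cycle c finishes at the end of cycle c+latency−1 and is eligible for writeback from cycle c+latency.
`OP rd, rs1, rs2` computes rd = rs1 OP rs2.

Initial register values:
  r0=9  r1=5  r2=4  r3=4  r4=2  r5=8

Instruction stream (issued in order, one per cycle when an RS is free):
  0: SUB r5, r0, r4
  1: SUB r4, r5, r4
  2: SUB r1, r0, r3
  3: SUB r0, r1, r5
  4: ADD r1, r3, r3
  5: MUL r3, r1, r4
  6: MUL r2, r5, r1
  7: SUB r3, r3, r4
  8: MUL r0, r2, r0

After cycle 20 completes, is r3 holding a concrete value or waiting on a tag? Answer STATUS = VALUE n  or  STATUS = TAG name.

STATUS = VALUE 35

c1: issue SUB r5<-Add1 | r0:9,r1:5,r2:4,r3:4,r4:2,r5:Add1
c2: issue SUB r4<-Add2 | r0:9,r1:5,r2:4,r3:4,r4:Add2,r5:Add1
c3: stall | r0:9,r1:5,r2:4,r3:4,r4:Add2,r5:Add1
c4: CDB Add1=7; issue SUB r1<-Add1 | r0:9,r1:Add1,r2:4,r3:4,r4:Add2,r5:7
c5: stall | r0:9,r1:Add1,r2:4,r3:4,r4:Add2,r5:7
c6: stall | r0:9,r1:Add1,r2:4,r3:4,r4:Add2,r5:7
c7: CDB Add1=5; issue SUB r0<-Add1 | r0:Add1,r1:5,r2:4,r3:4,r4:Add2,r5:7
c8: CDB Add2=5; issue ADD r1<-Add2 | r0:Add1,r1:Add2,r2:4,r3:4,r4:5,r5:7
c9: issue MUL r3<-Mul1 | r0:Add1,r1:Add2,r2:4,r3:Mul1,r4:5,r5:7
c10: CDB Add1=-2; issue MUL r2<-Mul2 | r0:-2,r1:Add2,r2:Mul2,r3:Mul1,r4:5,r5:7
c11: CDB Add2=8; issue SUB r3<-Add1 | r0:-2,r1:8,r2:Mul2,r3:Add1,r4:5,r5:7
c12: stall | r0:-2,r1:8,r2:Mul2,r3:Add1,r4:5,r5:7
c13: stall | r0:-2,r1:8,r2:Mul2,r3:Add1,r4:5,r5:7
c14: stall | r0:-2,r1:8,r2:Mul2,r3:Add1,r4:5,r5:7
c15: stall | r0:-2,r1:8,r2:Mul2,r3:Add1,r4:5,r5:7
c16: CDB Mul1=40; issue MUL r0<-Mul1 | r0:Mul1,r1:8,r2:Mul2,r3:Add1,r4:5,r5:7
c17: CDB Mul2=56 | r0:Mul1,r1:8,r2:56,r3:Add1,r4:5,r5:7
c18: - | r0:Mul1,r1:8,r2:56,r3:Add1,r4:5,r5:7
c19: CDB Add1=35 | r0:Mul1,r1:8,r2:56,r3:35,r4:5,r5:7
c20: - | r0:Mul1,r1:8,r2:56,r3:35,r4:5,r5:7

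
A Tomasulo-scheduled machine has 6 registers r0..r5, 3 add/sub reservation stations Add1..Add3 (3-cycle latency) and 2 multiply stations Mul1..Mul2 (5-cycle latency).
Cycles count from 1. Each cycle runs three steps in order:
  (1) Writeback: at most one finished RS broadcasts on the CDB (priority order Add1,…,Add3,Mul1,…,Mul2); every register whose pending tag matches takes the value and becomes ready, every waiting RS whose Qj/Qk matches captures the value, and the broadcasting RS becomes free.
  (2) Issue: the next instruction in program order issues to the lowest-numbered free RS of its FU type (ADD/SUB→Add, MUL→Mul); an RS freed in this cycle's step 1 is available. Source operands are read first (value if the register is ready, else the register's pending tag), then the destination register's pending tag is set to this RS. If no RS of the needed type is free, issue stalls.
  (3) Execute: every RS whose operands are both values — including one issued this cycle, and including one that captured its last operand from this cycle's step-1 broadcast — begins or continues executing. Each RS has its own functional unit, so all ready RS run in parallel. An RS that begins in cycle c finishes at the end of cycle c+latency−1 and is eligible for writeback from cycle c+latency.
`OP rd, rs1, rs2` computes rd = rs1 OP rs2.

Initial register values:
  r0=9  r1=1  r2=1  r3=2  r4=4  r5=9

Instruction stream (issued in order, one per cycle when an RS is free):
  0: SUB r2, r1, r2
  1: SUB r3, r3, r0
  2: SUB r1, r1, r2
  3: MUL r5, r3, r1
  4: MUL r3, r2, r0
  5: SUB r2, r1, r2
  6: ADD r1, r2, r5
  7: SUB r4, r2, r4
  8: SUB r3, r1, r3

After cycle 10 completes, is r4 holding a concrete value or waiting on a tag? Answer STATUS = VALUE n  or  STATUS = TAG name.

STATUS = TAG Add3

c1: issue SUB r2<-Add1 | r0:9,r1:1,r2:Add1,r3:2,r4:4,r5:9
c2: issue SUB r3<-Add2 | r0:9,r1:1,r2:Add1,r3:Add2,r4:4,r5:9
c3: issue SUB r1<-Add3 | r0:9,r1:Add3,r2:Add1,r3:Add2,r4:4,r5:9
c4: CDB Add1=0; issue MUL r5<-Mul1 | r0:9,r1:Add3,r2:0,r3:Add2,r4:4,r5:Mul1
c5: CDB Add2=-7; issue MUL r3<-Mul2 | r0:9,r1:Add3,r2:0,r3:Mul2,r4:4,r5:Mul1
c6: issue SUB r2<-Add1 | r0:9,r1:Add3,r2:Add1,r3:Mul2,r4:4,r5:Mul1
c7: CDB Add3=1; issue ADD r1<-Add2 | r0:9,r1:Add2,r2:Add1,r3:Mul2,r4:4,r5:Mul1
c8: issue SUB r4<-Add3 | r0:9,r1:Add2,r2:Add1,r3:Mul2,r4:Add3,r5:Mul1
c9: stall | r0:9,r1:Add2,r2:Add1,r3:Mul2,r4:Add3,r5:Mul1
c10: CDB Add1=1; issue SUB r3<-Add1 | r0:9,r1:Add2,r2:1,r3:Add1,r4:Add3,r5:Mul1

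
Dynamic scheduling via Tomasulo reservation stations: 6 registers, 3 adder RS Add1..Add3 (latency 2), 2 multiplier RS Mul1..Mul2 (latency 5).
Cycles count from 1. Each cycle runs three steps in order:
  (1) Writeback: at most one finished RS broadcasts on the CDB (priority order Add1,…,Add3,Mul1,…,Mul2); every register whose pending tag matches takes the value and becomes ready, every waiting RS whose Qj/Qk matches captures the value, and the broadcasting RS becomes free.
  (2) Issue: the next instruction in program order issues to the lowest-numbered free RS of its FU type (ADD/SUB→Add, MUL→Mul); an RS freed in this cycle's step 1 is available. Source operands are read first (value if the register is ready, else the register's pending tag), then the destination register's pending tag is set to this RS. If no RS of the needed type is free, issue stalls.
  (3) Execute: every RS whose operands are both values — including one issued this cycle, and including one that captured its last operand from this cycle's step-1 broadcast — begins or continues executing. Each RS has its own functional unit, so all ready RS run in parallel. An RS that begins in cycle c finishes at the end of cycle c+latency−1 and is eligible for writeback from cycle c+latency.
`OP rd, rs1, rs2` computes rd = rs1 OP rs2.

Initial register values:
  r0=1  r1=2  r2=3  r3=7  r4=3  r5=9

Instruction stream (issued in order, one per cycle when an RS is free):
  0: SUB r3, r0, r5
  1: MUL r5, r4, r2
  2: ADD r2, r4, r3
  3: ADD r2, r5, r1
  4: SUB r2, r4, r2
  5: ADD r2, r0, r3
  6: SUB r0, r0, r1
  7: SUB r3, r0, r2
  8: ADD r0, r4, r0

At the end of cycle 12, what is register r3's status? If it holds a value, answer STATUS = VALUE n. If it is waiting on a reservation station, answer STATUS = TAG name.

STATUS = VALUE 6

  c1: issue SUB r3<-Add1  regs: r0:1,r1:2,r2:3,r3:Add1,r4:3,r5:9
  c2: issue MUL r5<-Mul1  regs: r0:1,r1:2,r2:3,r3:Add1,r4:3,r5:Mul1
  c3: CDB Add1=-8; issue ADD r2<-Add1  regs: r0:1,r1:2,r2:Add1,r3:-8,r4:3,r5:Mul1
  c4: issue ADD r2<-Add2  regs: r0:1,r1:2,r2:Add2,r3:-8,r4:3,r5:Mul1
  c5: CDB Add1=-5; issue SUB r2<-Add1  regs: r0:1,r1:2,r2:Add1,r3:-8,r4:3,r5:Mul1
  c6: issue ADD r2<-Add3  regs: r0:1,r1:2,r2:Add3,r3:-8,r4:3,r5:Mul1
  c7: CDB Mul1=9; stall  regs: r0:1,r1:2,r2:Add3,r3:-8,r4:3,r5:9
  c8: CDB Add3=-7; issue SUB r0<-Add3  regs: r0:Add3,r1:2,r2:-7,r3:-8,r4:3,r5:9
  c9: CDB Add2=11; issue SUB r3<-Add2  regs: r0:Add3,r1:2,r2:-7,r3:Add2,r4:3,r5:9
  c10: CDB Add3=-1; issue ADD r0<-Add3  regs: r0:Add3,r1:2,r2:-7,r3:Add2,r4:3,r5:9
  c11: CDB Add1=-8  regs: r0:Add3,r1:2,r2:-7,r3:Add2,r4:3,r5:9
  c12: CDB Add2=6  regs: r0:Add3,r1:2,r2:-7,r3:6,r4:3,r5:9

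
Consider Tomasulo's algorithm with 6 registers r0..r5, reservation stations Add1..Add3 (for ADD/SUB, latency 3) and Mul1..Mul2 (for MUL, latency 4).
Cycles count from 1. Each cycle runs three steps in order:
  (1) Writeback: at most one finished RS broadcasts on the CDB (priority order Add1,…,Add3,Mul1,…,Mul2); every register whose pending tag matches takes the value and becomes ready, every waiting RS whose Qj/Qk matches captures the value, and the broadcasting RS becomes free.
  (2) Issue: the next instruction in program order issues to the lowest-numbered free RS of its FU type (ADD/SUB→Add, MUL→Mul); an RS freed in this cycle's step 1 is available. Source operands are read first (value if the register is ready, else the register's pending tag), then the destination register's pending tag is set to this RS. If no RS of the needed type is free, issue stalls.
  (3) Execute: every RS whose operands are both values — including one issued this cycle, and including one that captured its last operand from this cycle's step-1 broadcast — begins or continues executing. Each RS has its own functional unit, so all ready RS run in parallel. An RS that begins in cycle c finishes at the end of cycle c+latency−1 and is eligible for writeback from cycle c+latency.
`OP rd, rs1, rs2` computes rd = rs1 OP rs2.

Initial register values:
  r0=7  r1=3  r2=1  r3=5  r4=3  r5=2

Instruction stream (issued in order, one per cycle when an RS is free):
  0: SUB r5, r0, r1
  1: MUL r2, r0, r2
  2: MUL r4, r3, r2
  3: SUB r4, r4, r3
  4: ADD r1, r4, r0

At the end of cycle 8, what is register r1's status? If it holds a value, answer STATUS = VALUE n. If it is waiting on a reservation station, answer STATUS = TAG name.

c1: issue SUB r5<-Add1 | r0:7,r1:3,r2:1,r3:5,r4:3,r5:Add1
c2: issue MUL r2<-Mul1 | r0:7,r1:3,r2:Mul1,r3:5,r4:3,r5:Add1
c3: issue MUL r4<-Mul2 | r0:7,r1:3,r2:Mul1,r3:5,r4:Mul2,r5:Add1
c4: CDB Add1=4; issue SUB r4<-Add1 | r0:7,r1:3,r2:Mul1,r3:5,r4:Add1,r5:4
c5: issue ADD r1<-Add2 | r0:7,r1:Add2,r2:Mul1,r3:5,r4:Add1,r5:4
c6: CDB Mul1=7 | r0:7,r1:Add2,r2:7,r3:5,r4:Add1,r5:4
c7: - | r0:7,r1:Add2,r2:7,r3:5,r4:Add1,r5:4
c8: - | r0:7,r1:Add2,r2:7,r3:5,r4:Add1,r5:4

STATUS = TAG Add2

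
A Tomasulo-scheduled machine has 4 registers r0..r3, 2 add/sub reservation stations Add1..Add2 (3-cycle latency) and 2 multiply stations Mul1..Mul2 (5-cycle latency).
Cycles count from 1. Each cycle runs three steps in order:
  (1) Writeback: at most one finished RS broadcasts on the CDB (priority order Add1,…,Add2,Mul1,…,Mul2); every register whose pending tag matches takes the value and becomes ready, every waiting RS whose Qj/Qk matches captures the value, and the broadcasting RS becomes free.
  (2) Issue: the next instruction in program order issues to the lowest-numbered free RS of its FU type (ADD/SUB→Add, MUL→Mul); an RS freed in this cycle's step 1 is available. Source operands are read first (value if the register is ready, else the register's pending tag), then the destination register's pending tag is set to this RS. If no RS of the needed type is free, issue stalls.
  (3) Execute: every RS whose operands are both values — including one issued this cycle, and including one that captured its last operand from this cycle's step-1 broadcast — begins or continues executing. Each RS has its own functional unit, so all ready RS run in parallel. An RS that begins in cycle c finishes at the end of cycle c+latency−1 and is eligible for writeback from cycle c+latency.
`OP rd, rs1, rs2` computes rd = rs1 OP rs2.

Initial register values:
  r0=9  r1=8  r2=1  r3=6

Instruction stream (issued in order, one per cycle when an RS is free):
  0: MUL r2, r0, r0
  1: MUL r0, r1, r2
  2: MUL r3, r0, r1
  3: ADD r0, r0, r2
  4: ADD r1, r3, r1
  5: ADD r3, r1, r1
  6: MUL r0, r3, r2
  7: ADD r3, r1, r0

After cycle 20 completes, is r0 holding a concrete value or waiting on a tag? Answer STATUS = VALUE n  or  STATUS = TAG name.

STATUS = TAG Mul2

c1: issue MUL r2<-Mul1 | r0:9,r1:8,r2:Mul1,r3:6
c2: issue MUL r0<-Mul2 | r0:Mul2,r1:8,r2:Mul1,r3:6
c3: stall | r0:Mul2,r1:8,r2:Mul1,r3:6
c4: stall | r0:Mul2,r1:8,r2:Mul1,r3:6
c5: stall | r0:Mul2,r1:8,r2:Mul1,r3:6
c6: CDB Mul1=81; issue MUL r3<-Mul1 | r0:Mul2,r1:8,r2:81,r3:Mul1
c7: issue ADD r0<-Add1 | r0:Add1,r1:8,r2:81,r3:Mul1
c8: issue ADD r1<-Add2 | r0:Add1,r1:Add2,r2:81,r3:Mul1
c9: stall | r0:Add1,r1:Add2,r2:81,r3:Mul1
c10: stall | r0:Add1,r1:Add2,r2:81,r3:Mul1
c11: CDB Mul2=648; stall | r0:Add1,r1:Add2,r2:81,r3:Mul1
c12: stall | r0:Add1,r1:Add2,r2:81,r3:Mul1
c13: stall | r0:Add1,r1:Add2,r2:81,r3:Mul1
c14: CDB Add1=729; issue ADD r3<-Add1 | r0:729,r1:Add2,r2:81,r3:Add1
c15: issue MUL r0<-Mul2 | r0:Mul2,r1:Add2,r2:81,r3:Add1
c16: CDB Mul1=5184; stall | r0:Mul2,r1:Add2,r2:81,r3:Add1
c17: stall | r0:Mul2,r1:Add2,r2:81,r3:Add1
c18: stall | r0:Mul2,r1:Add2,r2:81,r3:Add1
c19: CDB Add2=5192; issue ADD r3<-Add2 | r0:Mul2,r1:5192,r2:81,r3:Add2
c20: - | r0:Mul2,r1:5192,r2:81,r3:Add2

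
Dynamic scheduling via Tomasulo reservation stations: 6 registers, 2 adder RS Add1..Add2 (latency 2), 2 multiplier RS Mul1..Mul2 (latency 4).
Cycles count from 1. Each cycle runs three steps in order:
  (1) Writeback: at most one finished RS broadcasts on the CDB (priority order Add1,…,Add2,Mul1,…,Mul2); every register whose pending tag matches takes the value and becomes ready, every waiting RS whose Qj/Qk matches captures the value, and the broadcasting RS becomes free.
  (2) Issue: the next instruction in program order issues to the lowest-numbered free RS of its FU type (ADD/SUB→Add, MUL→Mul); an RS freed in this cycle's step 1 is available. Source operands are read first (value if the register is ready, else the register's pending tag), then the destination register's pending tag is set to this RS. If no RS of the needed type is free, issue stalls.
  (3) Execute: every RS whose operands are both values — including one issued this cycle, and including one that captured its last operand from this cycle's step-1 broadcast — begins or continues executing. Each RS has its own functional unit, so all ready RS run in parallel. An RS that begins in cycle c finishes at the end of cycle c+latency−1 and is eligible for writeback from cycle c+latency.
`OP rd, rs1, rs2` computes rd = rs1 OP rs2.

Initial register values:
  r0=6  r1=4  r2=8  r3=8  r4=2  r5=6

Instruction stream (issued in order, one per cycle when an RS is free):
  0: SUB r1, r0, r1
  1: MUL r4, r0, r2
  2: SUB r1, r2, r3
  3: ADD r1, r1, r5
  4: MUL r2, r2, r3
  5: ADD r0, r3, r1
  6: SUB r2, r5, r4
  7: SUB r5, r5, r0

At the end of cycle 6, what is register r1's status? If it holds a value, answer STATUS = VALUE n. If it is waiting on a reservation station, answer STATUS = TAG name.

  c1: issue SUB r1<-Add1  regs: r0:6,r1:Add1,r2:8,r3:8,r4:2,r5:6
  c2: issue MUL r4<-Mul1  regs: r0:6,r1:Add1,r2:8,r3:8,r4:Mul1,r5:6
  c3: CDB Add1=2; issue SUB r1<-Add1  regs: r0:6,r1:Add1,r2:8,r3:8,r4:Mul1,r5:6
  c4: issue ADD r1<-Add2  regs: r0:6,r1:Add2,r2:8,r3:8,r4:Mul1,r5:6
  c5: CDB Add1=0; issue MUL r2<-Mul2  regs: r0:6,r1:Add2,r2:Mul2,r3:8,r4:Mul1,r5:6
  c6: CDB Mul1=48; issue ADD r0<-Add1  regs: r0:Add1,r1:Add2,r2:Mul2,r3:8,r4:48,r5:6

STATUS = TAG Add2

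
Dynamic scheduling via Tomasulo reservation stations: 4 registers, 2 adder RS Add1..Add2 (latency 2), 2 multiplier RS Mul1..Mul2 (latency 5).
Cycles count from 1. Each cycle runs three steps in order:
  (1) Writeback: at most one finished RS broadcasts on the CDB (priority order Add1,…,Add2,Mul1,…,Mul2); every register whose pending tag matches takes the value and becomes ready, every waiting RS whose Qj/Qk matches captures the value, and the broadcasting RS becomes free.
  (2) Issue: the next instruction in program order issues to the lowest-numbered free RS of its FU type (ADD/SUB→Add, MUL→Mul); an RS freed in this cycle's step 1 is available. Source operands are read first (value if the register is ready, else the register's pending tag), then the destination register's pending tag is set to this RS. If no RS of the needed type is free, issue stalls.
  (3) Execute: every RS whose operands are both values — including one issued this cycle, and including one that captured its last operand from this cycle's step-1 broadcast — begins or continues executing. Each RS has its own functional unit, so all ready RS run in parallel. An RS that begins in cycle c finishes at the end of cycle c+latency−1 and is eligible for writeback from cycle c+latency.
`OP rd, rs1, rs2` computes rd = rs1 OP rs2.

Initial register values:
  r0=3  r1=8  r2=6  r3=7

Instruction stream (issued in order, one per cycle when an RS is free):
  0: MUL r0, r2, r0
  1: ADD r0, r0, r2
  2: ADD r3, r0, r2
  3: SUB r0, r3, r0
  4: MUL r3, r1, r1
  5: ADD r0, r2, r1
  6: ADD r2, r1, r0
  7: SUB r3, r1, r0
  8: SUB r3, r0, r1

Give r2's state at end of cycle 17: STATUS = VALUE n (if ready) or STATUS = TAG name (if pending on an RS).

STATUS = VALUE 22

c1: issue MUL r0<-Mul1 | r0:Mul1,r1:8,r2:6,r3:7
c2: issue ADD r0<-Add1 | r0:Add1,r1:8,r2:6,r3:7
c3: issue ADD r3<-Add2 | r0:Add1,r1:8,r2:6,r3:Add2
c4: stall | r0:Add1,r1:8,r2:6,r3:Add2
c5: stall | r0:Add1,r1:8,r2:6,r3:Add2
c6: CDB Mul1=18; stall | r0:Add1,r1:8,r2:6,r3:Add2
c7: stall | r0:Add1,r1:8,r2:6,r3:Add2
c8: CDB Add1=24; issue SUB r0<-Add1 | r0:Add1,r1:8,r2:6,r3:Add2
c9: issue MUL r3<-Mul1 | r0:Add1,r1:8,r2:6,r3:Mul1
c10: CDB Add2=30; issue ADD r0<-Add2 | r0:Add2,r1:8,r2:6,r3:Mul1
c11: stall | r0:Add2,r1:8,r2:6,r3:Mul1
c12: CDB Add1=6; issue ADD r2<-Add1 | r0:Add2,r1:8,r2:Add1,r3:Mul1
c13: CDB Add2=14; issue SUB r3<-Add2 | r0:14,r1:8,r2:Add1,r3:Add2
c14: CDB Mul1=64; stall | r0:14,r1:8,r2:Add1,r3:Add2
c15: CDB Add1=22; issue SUB r3<-Add1 | r0:14,r1:8,r2:22,r3:Add1
c16: CDB Add2=-6 | r0:14,r1:8,r2:22,r3:Add1
c17: CDB Add1=6 | r0:14,r1:8,r2:22,r3:6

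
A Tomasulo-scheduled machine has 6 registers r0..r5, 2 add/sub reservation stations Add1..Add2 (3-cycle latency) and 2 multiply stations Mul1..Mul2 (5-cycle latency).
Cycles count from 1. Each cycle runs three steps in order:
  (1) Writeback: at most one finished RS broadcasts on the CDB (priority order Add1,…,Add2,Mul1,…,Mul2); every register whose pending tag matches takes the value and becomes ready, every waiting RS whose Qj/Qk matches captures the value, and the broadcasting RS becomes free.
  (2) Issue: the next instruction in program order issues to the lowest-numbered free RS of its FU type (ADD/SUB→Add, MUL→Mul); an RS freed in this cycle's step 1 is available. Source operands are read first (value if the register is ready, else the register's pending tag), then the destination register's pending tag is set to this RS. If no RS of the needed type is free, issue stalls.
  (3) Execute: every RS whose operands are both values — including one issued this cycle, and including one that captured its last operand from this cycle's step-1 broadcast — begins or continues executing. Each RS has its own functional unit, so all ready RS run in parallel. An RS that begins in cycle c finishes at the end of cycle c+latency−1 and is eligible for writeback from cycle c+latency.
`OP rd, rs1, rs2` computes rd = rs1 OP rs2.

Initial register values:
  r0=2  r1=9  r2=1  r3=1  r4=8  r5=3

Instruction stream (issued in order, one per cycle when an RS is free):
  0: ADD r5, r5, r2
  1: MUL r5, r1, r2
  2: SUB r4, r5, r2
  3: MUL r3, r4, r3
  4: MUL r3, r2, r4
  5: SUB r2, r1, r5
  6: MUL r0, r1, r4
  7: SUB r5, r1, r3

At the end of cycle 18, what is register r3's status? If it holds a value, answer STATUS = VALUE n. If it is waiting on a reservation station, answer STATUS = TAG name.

STATUS = VALUE 8

c1: issue ADD r5<-Add1 | r0:2,r1:9,r2:1,r3:1,r4:8,r5:Add1
c2: issue MUL r5<-Mul1 | r0:2,r1:9,r2:1,r3:1,r4:8,r5:Mul1
c3: issue SUB r4<-Add2 | r0:2,r1:9,r2:1,r3:1,r4:Add2,r5:Mul1
c4: CDB Add1=4; issue MUL r3<-Mul2 | r0:2,r1:9,r2:1,r3:Mul2,r4:Add2,r5:Mul1
c5: stall | r0:2,r1:9,r2:1,r3:Mul2,r4:Add2,r5:Mul1
c6: stall | r0:2,r1:9,r2:1,r3:Mul2,r4:Add2,r5:Mul1
c7: CDB Mul1=9; issue MUL r3<-Mul1 | r0:2,r1:9,r2:1,r3:Mul1,r4:Add2,r5:9
c8: issue SUB r2<-Add1 | r0:2,r1:9,r2:Add1,r3:Mul1,r4:Add2,r5:9
c9: stall | r0:2,r1:9,r2:Add1,r3:Mul1,r4:Add2,r5:9
c10: CDB Add2=8; stall | r0:2,r1:9,r2:Add1,r3:Mul1,r4:8,r5:9
c11: CDB Add1=0; stall | r0:2,r1:9,r2:0,r3:Mul1,r4:8,r5:9
c12: stall | r0:2,r1:9,r2:0,r3:Mul1,r4:8,r5:9
c13: stall | r0:2,r1:9,r2:0,r3:Mul1,r4:8,r5:9
c14: stall | r0:2,r1:9,r2:0,r3:Mul1,r4:8,r5:9
c15: CDB Mul1=8; issue MUL r0<-Mul1 | r0:Mul1,r1:9,r2:0,r3:8,r4:8,r5:9
c16: CDB Mul2=8; issue SUB r5<-Add1 | r0:Mul1,r1:9,r2:0,r3:8,r4:8,r5:Add1
c17: - | r0:Mul1,r1:9,r2:0,r3:8,r4:8,r5:Add1
c18: - | r0:Mul1,r1:9,r2:0,r3:8,r4:8,r5:Add1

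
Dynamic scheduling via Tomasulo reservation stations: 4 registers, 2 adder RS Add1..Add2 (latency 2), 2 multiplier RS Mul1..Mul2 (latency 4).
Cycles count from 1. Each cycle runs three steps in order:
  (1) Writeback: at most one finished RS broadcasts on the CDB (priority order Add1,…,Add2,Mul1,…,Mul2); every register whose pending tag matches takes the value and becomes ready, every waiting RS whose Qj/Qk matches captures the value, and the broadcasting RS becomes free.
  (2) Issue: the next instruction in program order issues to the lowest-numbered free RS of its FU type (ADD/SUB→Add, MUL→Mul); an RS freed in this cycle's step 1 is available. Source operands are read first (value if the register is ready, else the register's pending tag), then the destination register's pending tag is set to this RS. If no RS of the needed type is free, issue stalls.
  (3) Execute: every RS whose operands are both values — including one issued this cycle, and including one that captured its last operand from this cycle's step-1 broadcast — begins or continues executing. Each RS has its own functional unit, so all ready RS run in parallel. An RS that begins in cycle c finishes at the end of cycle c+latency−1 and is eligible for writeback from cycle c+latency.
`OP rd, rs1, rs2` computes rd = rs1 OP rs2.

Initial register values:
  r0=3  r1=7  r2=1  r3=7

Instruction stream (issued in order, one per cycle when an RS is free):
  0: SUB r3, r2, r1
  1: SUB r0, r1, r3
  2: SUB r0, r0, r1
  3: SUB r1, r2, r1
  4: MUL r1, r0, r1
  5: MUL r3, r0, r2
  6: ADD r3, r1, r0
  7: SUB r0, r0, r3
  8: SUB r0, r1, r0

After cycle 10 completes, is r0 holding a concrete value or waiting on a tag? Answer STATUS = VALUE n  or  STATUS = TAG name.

STATUS = TAG Add2

c1: issue SUB r3<-Add1 | r0:3,r1:7,r2:1,r3:Add1
c2: issue SUB r0<-Add2 | r0:Add2,r1:7,r2:1,r3:Add1
c3: CDB Add1=-6; issue SUB r0<-Add1 | r0:Add1,r1:7,r2:1,r3:-6
c4: stall | r0:Add1,r1:7,r2:1,r3:-6
c5: CDB Add2=13; issue SUB r1<-Add2 | r0:Add1,r1:Add2,r2:1,r3:-6
c6: issue MUL r1<-Mul1 | r0:Add1,r1:Mul1,r2:1,r3:-6
c7: CDB Add1=6; issue MUL r3<-Mul2 | r0:6,r1:Mul1,r2:1,r3:Mul2
c8: CDB Add2=-6; issue ADD r3<-Add1 | r0:6,r1:Mul1,r2:1,r3:Add1
c9: issue SUB r0<-Add2 | r0:Add2,r1:Mul1,r2:1,r3:Add1
c10: stall | r0:Add2,r1:Mul1,r2:1,r3:Add1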